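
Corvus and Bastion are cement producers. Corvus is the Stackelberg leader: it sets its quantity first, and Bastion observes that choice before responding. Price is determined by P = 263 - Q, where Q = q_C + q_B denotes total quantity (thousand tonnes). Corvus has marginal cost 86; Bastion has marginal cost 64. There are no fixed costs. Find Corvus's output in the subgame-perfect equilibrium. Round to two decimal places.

77.50

Solve by backward induction. Given q_C, the follower Bastion maximises π_B = (263 - q_C - q_B)q_B - 64q_B.
∂π_B/∂q_B = 199 - q_C - 2q_B = 0 gives the reaction function q_B = (199 - q_C)/2.
Corvus substitutes q_B(q_C) into its own profit: π_C = q_C(263 - q_C - (199 - q_C)/2) - 86q_C = (327/2 - (1/2)q_C)q_C - 86q_C.
Maximising: ∂π_C/∂q_C = 155/2 - q_C = 0, giving q_C = 155/2.
Then q_B = (199 - 155/2)/2 = 243/4.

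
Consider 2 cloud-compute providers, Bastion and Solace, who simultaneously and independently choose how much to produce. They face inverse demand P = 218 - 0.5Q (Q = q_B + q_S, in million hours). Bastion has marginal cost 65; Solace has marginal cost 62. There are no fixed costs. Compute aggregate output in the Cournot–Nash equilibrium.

206

Bastion's profit: π_B = (218 - 0.5Q)q_B - (65q_B). Setting ∂π_B/∂q_B = 0: 153 - q_B - (1/2)(q_S) = 0.
Solace's first-order condition: 156 - q_S - (1/2)(q_B) = 0.
Rearranging gives the reaction functions q_B = (153 - (1/2)q_S) and q_S = (156 - (1/2)q_B).
Substituting one into the other gives q_B = 100 and q_S = 106.
Total output Q = 100 + 106 = 206.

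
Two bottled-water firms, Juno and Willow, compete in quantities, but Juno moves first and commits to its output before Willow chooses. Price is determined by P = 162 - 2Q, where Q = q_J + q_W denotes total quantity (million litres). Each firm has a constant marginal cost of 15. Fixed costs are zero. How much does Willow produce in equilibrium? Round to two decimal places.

18.38

Solve by backward induction. Given q_J, the follower Willow maximises π_W = (162 - 2q_J - 2q_W)q_W - 15q_W.
Setting the follower's marginal profit to zero, 147 - 2q_J - 4q_W = 0, i.e. q_W = (147 - 2q_J)/4.
The leader anticipates this reaction. Substituting into P = 162 - 2Q gives P = 177/2 - q_J, so π_J = (177/2 - q_J)q_J - 15q_J.
The leader's first-order condition 147/2 - 2q_J = 0 yields q_J = 147/4.
Then q_W = (147 - 2·(147/4))/4 = 147/8.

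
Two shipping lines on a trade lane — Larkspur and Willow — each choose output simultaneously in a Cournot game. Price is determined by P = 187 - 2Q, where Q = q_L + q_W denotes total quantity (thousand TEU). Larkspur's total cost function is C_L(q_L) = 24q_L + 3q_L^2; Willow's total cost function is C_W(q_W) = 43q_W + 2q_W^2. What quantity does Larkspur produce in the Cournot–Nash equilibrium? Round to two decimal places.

Larkspur's profit: π_L = (187 - 2Q)q_L - (24q_L + 3q_L²). Setting ∂π_L/∂q_L = 0: 163 - 10q_L - 2(q_W) = 0.
Willow's first-order condition: 144 - 8q_W - 2(q_L) = 0.
Rearranging gives the reaction functions q_L = (163 - 2q_W)/10 and q_W = (144 - 2q_L)/8.
Substituting one into the other gives q_L = 254/19 and q_W = 557/38.

13.37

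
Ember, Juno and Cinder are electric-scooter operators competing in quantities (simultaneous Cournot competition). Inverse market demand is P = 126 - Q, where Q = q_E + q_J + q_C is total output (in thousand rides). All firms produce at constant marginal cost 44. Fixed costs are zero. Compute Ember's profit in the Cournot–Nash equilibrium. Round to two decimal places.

A representative firm's profit is π_i = q_i(126 - Q) - 44q_i.
Setting ∂π_i/∂q_i = 0 with rivals' quantities fixed: 82 - 2q_i - Σ_{j≠i} q_j = 0.
With identical firms every q_j equals q_i, so Σ_{j≠i} q_j = 2q_i and 82 = 4q_i, giving q_i = 41/2.
Price P = 126 - 123/2 = 129/2.
Ember's profit: (129/2 - 44)·(41/2) = 1681/4.

420.25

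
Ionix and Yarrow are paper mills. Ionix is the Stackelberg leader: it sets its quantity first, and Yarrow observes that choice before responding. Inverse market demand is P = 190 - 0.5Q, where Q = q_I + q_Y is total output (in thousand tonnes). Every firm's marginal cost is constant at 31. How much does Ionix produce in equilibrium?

The follower Yarrow best-responds to any q_I: π_Y = (190 - 0.5Q)q_Y - 31q_Y.
∂π_Y/∂q_Y = 159 - (1/2)q_I - q_Y = 0 gives the reaction function q_Y = (159 - (1/2)q_I).
Ionix substitutes q_Y(q_I) into its own profit: π_I = q_I(190 - (1/2)q_I - (159 - (1/2)q_I)/2) - 31q_I = (221/2 - (1/4)q_I)q_I - 31q_I.
Leader FOC: 159/2 - (1/2)q_I = 0, so q_I = 159.
Then q_Y = (159 - (1/2)·159) = 159/2.

159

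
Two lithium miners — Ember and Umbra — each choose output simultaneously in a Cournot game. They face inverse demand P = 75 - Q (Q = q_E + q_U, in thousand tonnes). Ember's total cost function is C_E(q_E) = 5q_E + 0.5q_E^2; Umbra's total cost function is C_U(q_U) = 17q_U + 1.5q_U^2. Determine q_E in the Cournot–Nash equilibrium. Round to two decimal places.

Ember's profit: π_E = (75 - Q)q_E - (5q_E + (1/2)q_E²). Setting ∂π_E/∂q_E = 0: 70 - 3q_E - (q_U) = 0.
Umbra's profit: π_U = (75 - Q)q_U - (17q_U + (3/2)q_U²). Setting ∂π_U/∂q_U = 0: 58 - 5q_U - (q_E) = 0.
Best responses: q_E = (70 - q_U)/3, q_U = (58 - q_E)/5.
Substituting one into the other gives q_E = 146/7 and q_U = 52/7.

20.86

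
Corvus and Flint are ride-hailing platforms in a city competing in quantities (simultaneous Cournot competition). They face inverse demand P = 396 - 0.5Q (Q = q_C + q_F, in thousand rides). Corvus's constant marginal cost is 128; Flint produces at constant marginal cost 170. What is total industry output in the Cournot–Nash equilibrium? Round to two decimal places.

Corvus's profit: π_C = (396 - 0.5Q)q_C - (128q_C). Setting ∂π_C/∂q_C = 0: 268 - q_C - (1/2)(q_F) = 0.
Flint's first-order condition: 226 - q_F - (1/2)(q_C) = 0.
Best responses: q_C = (268 - (1/2)q_F), q_F = (226 - (1/2)q_C).
Solving the pair: q_C = 620/3, q_F = 368/3.
Total output Q = 620/3 + 368/3 = 988/3.

329.33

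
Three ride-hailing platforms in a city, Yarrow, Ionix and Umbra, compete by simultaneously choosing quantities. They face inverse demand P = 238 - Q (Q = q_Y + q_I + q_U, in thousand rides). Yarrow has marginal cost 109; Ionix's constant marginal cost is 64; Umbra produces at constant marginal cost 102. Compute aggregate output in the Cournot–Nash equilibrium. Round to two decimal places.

109.75

Yarrow's profit: π_Y = (238 - Q)q_Y - (109q_Y). Setting ∂π_Y/∂q_Y = 0: 129 - 2q_Y - (q_I + q_U) = 0.
Ionix's first-order condition: 174 - 2q_I - (q_Y + q_U) = 0.
Umbra's first-order condition: 136 - 2q_U - (q_Y + q_I) = 0.
Adding the 3 first-order conditions: 439 − 4Q = 0, so Q = 439/4.
Back-substituting: q_Y = (129 − 439/4) = 77/4, q_I = (174 − 439/4) = 257/4, q_U = (136 − 439/4) = 105/4.
Total output Q = 77/4 + 257/4 + 105/4 = 439/4.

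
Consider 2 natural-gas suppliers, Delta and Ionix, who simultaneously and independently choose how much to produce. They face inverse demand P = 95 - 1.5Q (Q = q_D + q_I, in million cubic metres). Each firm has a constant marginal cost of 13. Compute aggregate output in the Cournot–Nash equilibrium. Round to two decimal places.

A representative firm's profit is π_i = q_i(95 - 1.5Q) - 13q_i.
First-order condition (treating rivals' output as given): 82 - 3q_i - (3/2)q_j = 0.
By symmetry each firm produces the same amount; substituting q_j = q_i yields q_i = 82/(9/2) = 164/9.
Total output Q = 164/9 + 164/9 = 328/9.

36.44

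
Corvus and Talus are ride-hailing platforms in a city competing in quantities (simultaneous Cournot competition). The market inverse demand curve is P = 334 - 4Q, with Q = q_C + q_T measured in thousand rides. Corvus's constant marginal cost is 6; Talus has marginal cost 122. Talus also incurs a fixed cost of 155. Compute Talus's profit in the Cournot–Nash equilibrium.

Corvus's profit: π_C = (334 - 4Q)q_C - (6q_C). Setting ∂π_C/∂q_C = 0: 328 - 8q_C - 4(q_T) = 0.
Talus's first-order condition: 212 - 8q_T - 4(q_C) = 0.
So q_C = (328 - 4q_T)/8 and q_T = (212 - 4q_C)/8.
Substituting one into the other gives q_C = 37 and q_T = 8.
Price P = 334 - 4·45 = 154.
Talus's profit: (154 - 122)·8 - 155 = 101.

101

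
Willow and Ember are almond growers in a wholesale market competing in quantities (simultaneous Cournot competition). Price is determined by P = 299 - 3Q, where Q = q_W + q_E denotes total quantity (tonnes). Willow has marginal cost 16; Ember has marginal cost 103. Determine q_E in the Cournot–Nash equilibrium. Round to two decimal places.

12.11

Willow's profit: π_W = (299 - 3Q)q_W - (16q_W). Setting ∂π_W/∂q_W = 0: 283 - 6q_W - 3(q_E) = 0.
Ember's first-order condition: 196 - 6q_E - 3(q_W) = 0.
So q_W = (283 - 3q_E)/6 and q_E = (196 - 3q_W)/6.
Solving the pair: q_W = 370/9, q_E = 109/9.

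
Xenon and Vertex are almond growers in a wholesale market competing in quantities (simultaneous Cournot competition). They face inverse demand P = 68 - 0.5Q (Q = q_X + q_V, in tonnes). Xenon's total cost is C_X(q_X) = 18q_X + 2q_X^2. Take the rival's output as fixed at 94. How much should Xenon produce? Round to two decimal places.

0.60

With the rival's output fixed at 94, Xenon's profit is π_X = (68 - (1/2)·94 - (1/2)q_X)q_X - (18q_X + 2q_X²) = (21 - (1/2)q_X)q_X - (18q_X + 2q_X²).
∂π_X/∂q_X = 3 - 5q_X = 0, so q_X = 3/5.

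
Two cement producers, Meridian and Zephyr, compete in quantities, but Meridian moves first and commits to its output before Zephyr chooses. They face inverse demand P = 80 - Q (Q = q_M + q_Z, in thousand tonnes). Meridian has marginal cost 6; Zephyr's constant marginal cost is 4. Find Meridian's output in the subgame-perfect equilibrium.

36

The follower Zephyr best-responds to any q_M: π_Z = (80 - Q)q_Z - 4q_Z.
∂π_Z/∂q_Z = 76 - q_M - 2q_Z = 0 gives the reaction function q_Z = (76 - q_M)/2.
The leader anticipates this reaction. Substituting into P = 80 - Q gives P = 42 - (1/2)q_M, so π_M = (42 - (1/2)q_M)q_M - 6q_M.
The leader's first-order condition 36 - q_M = 0 yields q_M = 36.
Then q_Z = (76 - 36)/2 = 20.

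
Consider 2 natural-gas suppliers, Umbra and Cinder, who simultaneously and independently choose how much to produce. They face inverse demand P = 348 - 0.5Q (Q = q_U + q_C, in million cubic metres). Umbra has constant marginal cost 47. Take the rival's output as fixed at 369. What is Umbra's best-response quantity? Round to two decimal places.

116.50

With the rival's output fixed at 369, Umbra's profit is π_U = (348 - (1/2)·369 - (1/2)q_U)q_U - (47q_U) = (327/2 - (1/2)q_U)q_U - (47q_U).
∂π_U/∂q_U = 233/2 - q_U = 0, so q_U = 233/2.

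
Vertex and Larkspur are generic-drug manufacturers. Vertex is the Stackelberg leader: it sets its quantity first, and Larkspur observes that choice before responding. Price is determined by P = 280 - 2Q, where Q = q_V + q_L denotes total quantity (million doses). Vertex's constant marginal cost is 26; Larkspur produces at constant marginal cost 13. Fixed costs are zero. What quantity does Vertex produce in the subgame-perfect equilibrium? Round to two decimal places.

60.25

The follower Larkspur best-responds to any q_V: π_L = (280 - 2Q)q_L - 13q_L.
Setting the follower's marginal profit to zero, 267 - 2q_V - 4q_L = 0, i.e. q_L = (267 - 2q_V)/4.
Vertex substitutes q_L(q_V) into its own profit: π_V = q_V(280 - 2q_V - (267 - 2q_V)/2) - 26q_V = (293/2 - q_V)q_V - 26q_V.
Maximising: ∂π_V/∂q_V = 241/2 - 2q_V = 0, giving q_V = 241/4.
Then q_L = (267 - 2·(241/4))/4 = 293/8.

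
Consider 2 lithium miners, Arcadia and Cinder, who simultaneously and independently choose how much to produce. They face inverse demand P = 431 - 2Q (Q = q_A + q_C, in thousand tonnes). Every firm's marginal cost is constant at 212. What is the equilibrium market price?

285

A representative firm's profit is π_i = q_i(431 - 2Q) - 212q_i.
First-order condition (treating rivals' output as given): 219 - 4q_i - 2q_j = 0.
By symmetry each firm produces the same amount; substituting q_j = q_i yields q_i = 219/6 = 73/2.
Total output Q = 73, so price P = 431 - 2·73 = 285.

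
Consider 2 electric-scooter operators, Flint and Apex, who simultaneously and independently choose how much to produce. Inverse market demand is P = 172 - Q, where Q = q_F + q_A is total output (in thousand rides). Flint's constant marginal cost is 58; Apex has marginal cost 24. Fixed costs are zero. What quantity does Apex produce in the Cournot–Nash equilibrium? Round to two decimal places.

60.67

Flint's profit: π_F = (172 - Q)q_F - (58q_F). Setting ∂π_F/∂q_F = 0: 114 - 2q_F - (q_A) = 0.
Apex's first-order condition: 148 - 2q_A - (q_F) = 0.
So q_F = (114 - q_A)/2 and q_A = (148 - q_F)/2.
Substituting one into the other gives q_F = 80/3 and q_A = 182/3.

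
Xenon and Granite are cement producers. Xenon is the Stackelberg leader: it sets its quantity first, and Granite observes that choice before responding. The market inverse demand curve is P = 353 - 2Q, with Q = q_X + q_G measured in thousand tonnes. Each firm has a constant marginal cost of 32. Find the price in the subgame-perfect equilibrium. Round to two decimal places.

Solve by backward induction. Given q_X, the follower Granite maximises π_G = (353 - 2q_X - 2q_G)q_G - 32q_G.
Follower FOC: 321 - 2q_X - 4q_G = 0, so q_G(q_X) = (321 - 2q_X)/4.
The leader anticipates this reaction. Substituting into P = 353 - 2Q gives P = 385/2 - q_X, so π_X = (385/2 - q_X)q_X - 32q_X.
The leader's first-order condition 321/2 - 2q_X = 0 yields q_X = 321/4.
Then q_G = (321 - 2·(321/4))/4 = 321/8.
Total output Q = 963/8, so price P = 353 - 2·(963/8) = 449/4.

112.25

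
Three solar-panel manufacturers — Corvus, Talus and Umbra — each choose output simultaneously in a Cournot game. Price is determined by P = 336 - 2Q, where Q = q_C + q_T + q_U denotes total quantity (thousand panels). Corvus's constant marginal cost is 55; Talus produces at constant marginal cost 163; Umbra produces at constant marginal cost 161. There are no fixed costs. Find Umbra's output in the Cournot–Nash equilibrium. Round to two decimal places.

8.88

Corvus's profit: π_C = (336 - 2Q)q_C - (55q_C). Setting ∂π_C/∂q_C = 0: 281 - 4q_C - 2(q_T + q_U) = 0.
Talus's first-order condition: 173 - 4q_T - 2(q_C + q_U) = 0.
Umbra's first-order condition: 175 - 4q_U - 2(q_C + q_T) = 0.
Summing all 3 equations gives 629 − 8Q = 0, hence Q = 629/8.
Back-substituting: q_C = (281 − 629/4)/2 = 495/8, q_T = (173 − 629/4)/2 = 63/8, q_U = (175 − 629/4)/2 = 71/8.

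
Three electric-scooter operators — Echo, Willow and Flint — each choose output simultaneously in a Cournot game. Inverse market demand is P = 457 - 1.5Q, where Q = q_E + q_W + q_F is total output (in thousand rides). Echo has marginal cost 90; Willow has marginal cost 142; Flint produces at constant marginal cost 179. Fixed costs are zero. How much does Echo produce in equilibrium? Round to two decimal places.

84.67

Echo's profit: π_E = (457 - 1.5Q)q_E - (90q_E). Setting ∂π_E/∂q_E = 0: 367 - 3q_E - (3/2)(q_W + q_F) = 0.
Willow's profit: π_W = (457 - 1.5Q)q_W - (142q_W). Setting ∂π_W/∂q_W = 0: 315 - 3q_W - (3/2)(q_E + q_F) = 0.
Flint's profit: π_F = (457 - 1.5Q)q_F - (179q_F). Setting ∂π_F/∂q_F = 0: 278 - 3q_F - (3/2)(q_E + q_W) = 0.
Adding the 3 first-order conditions: 960 − 6Q = 0, so Q = 160.
Back-substituting: q_E = (367 − 240)/(3/2) = 254/3, q_W = (315 − 240)/(3/2) = 50, q_F = (278 − 240)/(3/2) = 76/3.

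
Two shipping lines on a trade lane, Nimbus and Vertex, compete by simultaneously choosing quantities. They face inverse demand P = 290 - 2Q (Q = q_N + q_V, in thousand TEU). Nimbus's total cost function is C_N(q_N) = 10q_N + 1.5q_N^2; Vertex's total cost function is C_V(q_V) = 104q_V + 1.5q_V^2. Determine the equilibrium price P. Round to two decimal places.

186.44

Nimbus's profit: π_N = (290 - 2Q)q_N - (10q_N + (3/2)q_N²). Setting ∂π_N/∂q_N = 0: 280 - 7q_N - 2(q_V) = 0.
Vertex's profit: π_V = (290 - 2Q)q_V - (104q_V + (3/2)q_V²). Setting ∂π_V/∂q_V = 0: 186 - 7q_V - 2(q_N) = 0.
Best responses: q_N = (280 - 2q_V)/7, q_V = (186 - 2q_N)/7.
Solving the pair: q_N = 1588/45, q_V = 742/45.
Total output Q = 466/9, so price P = 290 - 2·(466/9) = 1678/9.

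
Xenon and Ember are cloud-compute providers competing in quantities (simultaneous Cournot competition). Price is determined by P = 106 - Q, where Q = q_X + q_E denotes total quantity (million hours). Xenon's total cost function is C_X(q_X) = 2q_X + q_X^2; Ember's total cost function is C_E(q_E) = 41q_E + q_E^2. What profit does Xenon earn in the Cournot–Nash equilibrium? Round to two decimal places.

1095.12

Xenon's profit: π_X = (106 - Q)q_X - (2q_X + q_X²). Setting ∂π_X/∂q_X = 0: 104 - 4q_X - (q_E) = 0.
Ember's profit: π_E = (106 - Q)q_E - (41q_E + q_E²). Setting ∂π_E/∂q_E = 0: 65 - 4q_E - (q_X) = 0.
Best responses: q_X = (104 - q_E)/4, q_E = (65 - q_X)/4.
Substituting one into the other gives q_X = 117/5 and q_E = 52/5.
Price P = 106 - 169/5 = 361/5.
Xenon's profit: (361/5)·(117/5) - 2·(117/5) - (117/5)² = 1095.1200.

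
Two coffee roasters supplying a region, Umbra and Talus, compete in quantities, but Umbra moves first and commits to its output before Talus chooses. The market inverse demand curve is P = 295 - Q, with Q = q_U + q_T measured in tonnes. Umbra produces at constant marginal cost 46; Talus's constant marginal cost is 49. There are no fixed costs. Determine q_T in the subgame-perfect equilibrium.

The follower Talus best-responds to any q_U: π_T = (295 - Q)q_T - 49q_T.
Setting the follower's marginal profit to zero, 246 - q_U - 2q_T = 0, i.e. q_T = (246 - q_U)/2.
The leader anticipates this reaction. Substituting into P = 295 - Q gives P = 172 - (1/2)q_U, so π_U = (172 - (1/2)q_U)q_U - 46q_U.
The leader's first-order condition 126 - q_U = 0 yields q_U = 126.
Then q_T = (246 - 126)/2 = 60.

60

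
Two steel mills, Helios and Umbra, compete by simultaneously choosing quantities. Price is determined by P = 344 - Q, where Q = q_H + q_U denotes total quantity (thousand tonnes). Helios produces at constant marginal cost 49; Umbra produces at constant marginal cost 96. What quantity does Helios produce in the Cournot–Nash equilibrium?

Helios's profit: π_H = (344 - Q)q_H - (49q_H). Setting ∂π_H/∂q_H = 0: 295 - 2q_H - (q_U) = 0.
Umbra's profit: π_U = (344 - Q)q_U - (96q_U). Setting ∂π_U/∂q_U = 0: 248 - 2q_U - (q_H) = 0.
Best responses: q_H = (295 - q_U)/2, q_U = (248 - q_H)/2.
Substituting one into the other gives q_H = 114 and q_U = 67.

114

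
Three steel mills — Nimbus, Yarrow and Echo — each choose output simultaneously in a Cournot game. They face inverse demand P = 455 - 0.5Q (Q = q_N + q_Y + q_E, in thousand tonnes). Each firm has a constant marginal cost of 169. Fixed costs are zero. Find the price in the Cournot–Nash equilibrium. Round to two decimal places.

Each firm earns π_i = (455 - 0.5Q)q_i - 169q_i.
First-order condition (treating rivals' output as given): 286 - q_i - (1/2)·Σ_{j≠i} q_j = 0.
By symmetry each firm produces the same amount; substituting Σ_{j≠i} q_j = 2q_i yields q_i = 286/2 = 143.
Total output Q = 429, so price P = 455 - (1/2)·429 = 481/2.

240.50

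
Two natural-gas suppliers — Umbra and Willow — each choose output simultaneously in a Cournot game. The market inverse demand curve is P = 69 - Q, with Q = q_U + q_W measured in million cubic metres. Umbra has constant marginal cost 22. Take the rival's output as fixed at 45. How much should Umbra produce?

1

With the rival's output fixed at 45, Umbra's profit is π_U = (69 - 45 - q_U)q_U - (22q_U) = (24 - q_U)q_U - (22q_U).
∂π_U/∂q_U = 2 - 2q_U = 0, so q_U = 1.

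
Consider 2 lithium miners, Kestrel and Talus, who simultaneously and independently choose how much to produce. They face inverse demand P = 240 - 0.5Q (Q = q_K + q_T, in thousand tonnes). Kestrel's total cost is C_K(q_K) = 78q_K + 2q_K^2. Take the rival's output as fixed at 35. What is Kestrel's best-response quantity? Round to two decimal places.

With the rival's output fixed at 35, Kestrel's profit is π_K = (240 - (1/2)·35 - (1/2)q_K)q_K - (78q_K + 2q_K²) = (445/2 - (1/2)q_K)q_K - (78q_K + 2q_K²).
∂π_K/∂q_K = 289/2 - 5q_K = 0, so q_K = 289/10.

28.90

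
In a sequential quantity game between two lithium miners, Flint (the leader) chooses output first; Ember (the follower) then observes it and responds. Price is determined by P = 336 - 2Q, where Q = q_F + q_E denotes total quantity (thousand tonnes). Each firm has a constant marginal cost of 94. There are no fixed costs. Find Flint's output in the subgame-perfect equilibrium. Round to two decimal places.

60.50

The follower Ember best-responds to any q_F: π_E = (336 - 2Q)q_E - 94q_E.
Follower FOC: 242 - 2q_F - 4q_E = 0, so q_E(q_F) = (242 - 2q_F)/4.
The leader anticipates this reaction. Substituting into P = 336 - 2Q gives P = 215 - q_F, so π_F = (215 - q_F)q_F - 94q_F.
Leader FOC: 121 - 2q_F = 0, so q_F = 121/2.
Then q_E = (242 - 2·(121/2))/4 = 121/4.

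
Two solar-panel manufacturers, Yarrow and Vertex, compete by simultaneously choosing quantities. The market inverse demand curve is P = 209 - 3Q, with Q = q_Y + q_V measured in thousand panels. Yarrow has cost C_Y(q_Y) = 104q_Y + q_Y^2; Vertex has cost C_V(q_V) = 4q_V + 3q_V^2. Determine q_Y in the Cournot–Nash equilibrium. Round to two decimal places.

Yarrow's profit: π_Y = (209 - 3Q)q_Y - (104q_Y + q_Y²). Setting ∂π_Y/∂q_Y = 0: 105 - 8q_Y - 3(q_V) = 0.
Vertex's profit: π_V = (209 - 3Q)q_V - (4q_V + 3q_V²). Setting ∂π_V/∂q_V = 0: 205 - 12q_V - 3(q_Y) = 0.
Rearranging gives the reaction functions q_Y = (105 - 3q_V)/8 and q_V = (205 - 3q_Y)/12.
Solving the pair: q_Y = 215/29, q_V = 1325/87.

7.41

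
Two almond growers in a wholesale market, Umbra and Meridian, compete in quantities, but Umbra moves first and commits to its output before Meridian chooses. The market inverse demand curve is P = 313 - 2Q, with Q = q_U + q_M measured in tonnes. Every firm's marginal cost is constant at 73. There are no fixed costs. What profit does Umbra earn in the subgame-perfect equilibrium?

The follower Meridian best-responds to any q_U: π_M = (313 - 2Q)q_M - 73q_M.
Setting the follower's marginal profit to zero, 240 - 2q_U - 4q_M = 0, i.e. q_M = (240 - 2q_U)/4.
Umbra substitutes q_M(q_U) into its own profit: π_U = q_U(313 - 2q_U - (240 - 2q_U)/2) - 73q_U = (193 - q_U)q_U - 73q_U.
The leader's first-order condition 120 - 2q_U = 0 yields q_U = 60.
Then q_M = (240 - 2·60)/4 = 30.
Price P = 313 - 2·90 = 133.
Umbra's profit: (133 - 73)·60 = 3600.

3600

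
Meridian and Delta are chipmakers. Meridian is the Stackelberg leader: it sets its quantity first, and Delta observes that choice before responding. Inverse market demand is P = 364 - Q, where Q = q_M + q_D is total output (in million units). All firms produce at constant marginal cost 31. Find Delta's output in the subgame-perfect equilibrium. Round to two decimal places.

83.25

Solve by backward induction. Given q_M, the follower Delta maximises π_D = (364 - q_M - q_D)q_D - 31q_D.
Follower FOC: 333 - q_M - 2q_D = 0, so q_D(q_M) = (333 - q_M)/2.
The leader anticipates this reaction. Substituting into P = 364 - Q gives P = 395/2 - (1/2)q_M, so π_M = (395/2 - (1/2)q_M)q_M - 31q_M.
Leader FOC: 333/2 - q_M = 0, so q_M = 333/2.
Then q_D = (333 - 333/2)/2 = 333/4.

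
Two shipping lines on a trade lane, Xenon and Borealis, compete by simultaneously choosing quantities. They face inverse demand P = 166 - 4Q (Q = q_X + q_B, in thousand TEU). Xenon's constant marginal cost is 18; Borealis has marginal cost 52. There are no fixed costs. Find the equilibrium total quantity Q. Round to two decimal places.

21.83

Xenon's profit: π_X = (166 - 4Q)q_X - (18q_X). Setting ∂π_X/∂q_X = 0: 148 - 8q_X - 4(q_B) = 0.
Borealis's profit: π_B = (166 - 4Q)q_B - (52q_B). Setting ∂π_B/∂q_B = 0: 114 - 8q_B - 4(q_X) = 0.
Rearranging gives the reaction functions q_X = (148 - 4q_B)/8 and q_B = (114 - 4q_X)/8.
Substituting one into the other gives q_X = 91/6 and q_B = 20/3.
Total output Q = 91/6 + 20/3 = 131/6.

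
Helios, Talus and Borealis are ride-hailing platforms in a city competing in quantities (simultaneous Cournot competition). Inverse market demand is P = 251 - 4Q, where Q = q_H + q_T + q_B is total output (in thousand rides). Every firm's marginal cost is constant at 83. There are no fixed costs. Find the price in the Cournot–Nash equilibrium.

A representative firm's profit is π_i = q_i(251 - 4Q) - 83q_i.
First-order condition (treating rivals' output as given): 168 - 8q_i - 4·Σ_{j≠i} q_j = 0.
With identical firms every q_j equals q_i, so Σ_{j≠i} q_j = 2q_i and 168 = 16q_i, giving q_i = 21/2.
Total output Q = 63/2, so price P = 251 - 4·(63/2) = 125.

125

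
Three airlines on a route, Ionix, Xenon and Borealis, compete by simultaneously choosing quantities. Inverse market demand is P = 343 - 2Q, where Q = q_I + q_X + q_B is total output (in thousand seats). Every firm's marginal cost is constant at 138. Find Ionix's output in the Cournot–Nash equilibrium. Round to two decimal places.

Each firm earns π_i = (343 - 2Q)q_i - 138q_i.
First-order condition (treating rivals' output as given): 205 - 4q_i - 2·Σ_{j≠i} q_j = 0.
By symmetry each firm produces the same amount; substituting Σ_{j≠i} q_j = 2q_i yields q_i = 205/8.

25.63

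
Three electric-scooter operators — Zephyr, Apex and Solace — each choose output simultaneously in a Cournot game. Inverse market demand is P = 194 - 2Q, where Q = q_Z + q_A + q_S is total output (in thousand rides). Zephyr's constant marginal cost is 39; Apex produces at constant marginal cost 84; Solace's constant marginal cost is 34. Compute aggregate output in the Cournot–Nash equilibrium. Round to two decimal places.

53.13

Zephyr's profit: π_Z = (194 - 2Q)q_Z - (39q_Z). Setting ∂π_Z/∂q_Z = 0: 155 - 4q_Z - 2(q_A + q_S) = 0.
Apex's first-order condition: 110 - 4q_A - 2(q_Z + q_S) = 0.
Solace's profit: π_S = (194 - 2Q)q_S - (34q_S). Setting ∂π_S/∂q_S = 0: 160 - 4q_S - 2(q_Z + q_A) = 0.
Adding the 3 first-order conditions: 425 − 8Q = 0, so Q = 425/8.
Back-substituting: q_Z = (155 − 425/4)/2 = 195/8, q_A = (110 − 425/4)/2 = 15/8, q_S = (160 − 425/4)/2 = 215/8.
Total output Q = 195/8 + 15/8 + 215/8 = 425/8.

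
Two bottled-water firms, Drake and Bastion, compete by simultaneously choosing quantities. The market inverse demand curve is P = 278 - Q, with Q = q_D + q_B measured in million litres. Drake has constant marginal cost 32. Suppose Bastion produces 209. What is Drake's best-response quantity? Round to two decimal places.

With the rival's output fixed at 209, Drake's profit is π_D = (278 - 209 - q_D)q_D - (32q_D) = (69 - q_D)q_D - (32q_D).
∂π_D/∂q_D = 37 - 2q_D = 0, so q_D = 37/2.

18.50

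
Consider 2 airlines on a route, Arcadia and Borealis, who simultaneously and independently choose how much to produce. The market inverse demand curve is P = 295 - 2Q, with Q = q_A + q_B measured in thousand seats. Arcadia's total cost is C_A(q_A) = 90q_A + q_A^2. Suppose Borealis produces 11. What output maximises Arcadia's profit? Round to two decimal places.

With the rival's output fixed at 11, Arcadia's profit is π_A = (295 - 2·11 - 2q_A)q_A - (90q_A + q_A²) = (273 - 2q_A)q_A - (90q_A + q_A²).
∂π_A/∂q_A = 183 - 6q_A = 0, so q_A = 61/2.

30.50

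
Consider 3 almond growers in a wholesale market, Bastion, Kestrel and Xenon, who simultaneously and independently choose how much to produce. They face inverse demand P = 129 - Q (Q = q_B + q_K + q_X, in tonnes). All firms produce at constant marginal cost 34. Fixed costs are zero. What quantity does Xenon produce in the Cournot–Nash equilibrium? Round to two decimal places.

A representative firm's profit is π_i = q_i(129 - Q) - 34q_i.
Setting ∂π_i/∂q_i = 0 with rivals' quantities fixed: 95 - 2q_i - Σ_{j≠i} q_j = 0.
By symmetry each firm produces the same amount; substituting Σ_{j≠i} q_j = 2q_i yields q_i = 95/4.

23.75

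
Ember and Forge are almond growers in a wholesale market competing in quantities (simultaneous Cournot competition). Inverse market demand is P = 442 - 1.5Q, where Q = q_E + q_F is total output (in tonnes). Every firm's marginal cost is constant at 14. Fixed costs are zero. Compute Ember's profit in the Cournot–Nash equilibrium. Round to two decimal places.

13569.19

Each firm earns π_i = (442 - 1.5Q)q_i - 14q_i.
First-order condition (treating rivals' output as given): 428 - 3q_i - (3/2)q_j = 0.
By symmetry each firm produces the same amount; substituting q_j = q_i yields q_i = 428/(9/2) = 856/9.
Price P = 442 - (3/2)·(1712/9) = 470/3.
Ember's profit: (470/3 - 14)·(856/9) = 13569.1852.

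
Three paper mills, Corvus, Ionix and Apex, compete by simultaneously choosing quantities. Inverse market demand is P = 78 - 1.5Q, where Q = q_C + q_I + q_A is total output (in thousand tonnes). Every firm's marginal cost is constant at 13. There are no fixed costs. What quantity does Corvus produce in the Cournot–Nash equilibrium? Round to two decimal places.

10.83

Each firm earns π_i = (78 - 1.5Q)q_i - 13q_i.
Setting ∂π_i/∂q_i = 0 with rivals' quantities fixed: 65 - 3q_i - (3/2)·Σ_{j≠i} q_j = 0.
With identical firms every q_j equals q_i, so Σ_{j≠i} q_j = 2q_i and 65 = 6q_i, giving q_i = 65/6.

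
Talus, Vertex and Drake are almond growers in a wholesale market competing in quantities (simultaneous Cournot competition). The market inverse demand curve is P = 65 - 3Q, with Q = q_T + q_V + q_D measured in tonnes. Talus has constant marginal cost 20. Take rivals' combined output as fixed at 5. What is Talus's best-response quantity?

5

With rivals' combined output fixed at 5, Talus's profit is π_T = (65 - 3·5 - 3q_T)q_T - (20q_T) = (50 - 3q_T)q_T - (20q_T).
∂π_T/∂q_T = 30 - 6q_T = 0, so q_T = 5.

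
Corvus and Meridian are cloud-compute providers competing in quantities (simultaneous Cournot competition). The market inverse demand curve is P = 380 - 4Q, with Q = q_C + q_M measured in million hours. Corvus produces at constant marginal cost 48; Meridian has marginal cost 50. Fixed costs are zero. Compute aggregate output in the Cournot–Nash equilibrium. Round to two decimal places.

Corvus's profit: π_C = (380 - 4Q)q_C - (48q_C). Setting ∂π_C/∂q_C = 0: 332 - 8q_C - 4(q_M) = 0.
Meridian's profit: π_M = (380 - 4Q)q_M - (50q_M). Setting ∂π_M/∂q_M = 0: 330 - 8q_M - 4(q_C) = 0.
Rearranging gives the reaction functions q_C = (332 - 4q_M)/8 and q_M = (330 - 4q_C)/8.
Substituting one into the other gives q_C = 167/6 and q_M = 82/3.
Total output Q = 167/6 + 82/3 = 331/6.

55.17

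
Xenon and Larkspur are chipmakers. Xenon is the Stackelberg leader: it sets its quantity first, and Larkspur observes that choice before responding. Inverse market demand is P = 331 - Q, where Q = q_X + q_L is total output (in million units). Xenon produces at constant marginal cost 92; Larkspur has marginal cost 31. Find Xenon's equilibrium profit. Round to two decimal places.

The follower Larkspur best-responds to any q_X: π_L = (331 - Q)q_L - 31q_L.
Follower FOC: 300 - q_X - 2q_L = 0, so q_L(q_X) = (300 - q_X)/2.
The leader anticipates this reaction. Substituting into P = 331 - Q gives P = 181 - (1/2)q_X, so π_X = (181 - (1/2)q_X)q_X - 92q_X.
Maximising: ∂π_X/∂q_X = 89 - q_X = 0, giving q_X = 89.
Then q_L = (300 - 89)/2 = 211/2.
Price P = 331 - 389/2 = 273/2.
Xenon's profit: (273/2 - 92)·89 = 3960.5000.

3960.50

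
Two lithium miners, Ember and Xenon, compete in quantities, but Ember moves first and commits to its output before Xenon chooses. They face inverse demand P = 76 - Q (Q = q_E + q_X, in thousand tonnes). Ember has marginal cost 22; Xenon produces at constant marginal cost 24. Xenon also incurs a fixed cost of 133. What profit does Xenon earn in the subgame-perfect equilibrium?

11

Solve by backward induction. Given q_E, the follower Xenon maximises π_X = (76 - q_E - q_X)q_X - 24q_X.
Setting the follower's marginal profit to zero, 52 - q_E - 2q_X = 0, i.e. q_X = (52 - q_E)/2.
The leader anticipates this reaction. Substituting into P = 76 - Q gives P = 50 - (1/2)q_E, so π_E = (50 - (1/2)q_E)q_E - 22q_E.
Leader FOC: 28 - q_E = 0, so q_E = 28.
Then q_X = (52 - 28)/2 = 12.
Price P = 76 - 40 = 36.
Xenon's profit: (36 - 24)·12 - 133 = 11.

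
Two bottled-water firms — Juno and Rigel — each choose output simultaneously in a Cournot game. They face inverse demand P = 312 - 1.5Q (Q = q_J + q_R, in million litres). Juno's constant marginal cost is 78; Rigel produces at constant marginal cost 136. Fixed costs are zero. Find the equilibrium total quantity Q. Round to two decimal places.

91.11

Juno's profit: π_J = (312 - 1.5Q)q_J - (78q_J). Setting ∂π_J/∂q_J = 0: 234 - 3q_J - (3/2)(q_R) = 0.
Rigel's first-order condition: 176 - 3q_R - (3/2)(q_J) = 0.
So q_J = (234 - (3/2)q_R)/3 and q_R = (176 - (3/2)q_J)/3.
Solving the pair: q_J = 584/9, q_R = 236/9.
Total output Q = 584/9 + 236/9 = 820/9.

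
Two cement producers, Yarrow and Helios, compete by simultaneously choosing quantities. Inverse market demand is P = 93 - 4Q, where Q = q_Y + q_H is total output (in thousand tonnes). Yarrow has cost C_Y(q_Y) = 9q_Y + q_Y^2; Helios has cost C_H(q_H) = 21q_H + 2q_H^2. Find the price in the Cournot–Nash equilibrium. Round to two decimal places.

50.54

Yarrow's profit: π_Y = (93 - 4Q)q_Y - (9q_Y + q_Y²). Setting ∂π_Y/∂q_Y = 0: 84 - 10q_Y - 4(q_H) = 0.
Helios's profit: π_H = (93 - 4Q)q_H - (21q_H + 2q_H²). Setting ∂π_H/∂q_H = 0: 72 - 12q_H - 4(q_Y) = 0.
Rearranging gives the reaction functions q_Y = (84 - 4q_H)/10 and q_H = (72 - 4q_Y)/12.
Substituting one into the other gives q_Y = 90/13 and q_H = 48/13.
Total output Q = 138/13, so price P = 93 - 4·(138/13) = 657/13.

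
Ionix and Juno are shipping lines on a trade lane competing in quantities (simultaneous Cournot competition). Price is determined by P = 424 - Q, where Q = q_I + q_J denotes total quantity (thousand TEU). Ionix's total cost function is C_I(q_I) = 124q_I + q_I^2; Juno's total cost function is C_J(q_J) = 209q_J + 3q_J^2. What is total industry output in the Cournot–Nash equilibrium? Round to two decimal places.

88.55

Ionix's profit: π_I = (424 - Q)q_I - (124q_I + q_I²). Setting ∂π_I/∂q_I = 0: 300 - 4q_I - (q_J) = 0.
Juno's first-order condition: 215 - 8q_J - (q_I) = 0.
So q_I = (300 - q_J)/4 and q_J = (215 - q_I)/8.
Solving the pair: q_I = 70.4839, q_J = 560/31.
Total output Q = 70.4839 + 560/31 = 88.5484.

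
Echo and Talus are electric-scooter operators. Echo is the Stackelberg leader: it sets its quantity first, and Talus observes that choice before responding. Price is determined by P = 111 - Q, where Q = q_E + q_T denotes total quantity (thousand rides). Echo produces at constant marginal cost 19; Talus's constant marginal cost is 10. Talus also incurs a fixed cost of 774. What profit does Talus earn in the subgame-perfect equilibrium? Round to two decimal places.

Solve by backward induction. Given q_E, the follower Talus maximises π_T = (111 - q_E - q_T)q_T - 10q_T.
Follower FOC: 101 - q_E - 2q_T = 0, so q_T(q_E) = (101 - q_E)/2.
Echo substitutes q_T(q_E) into its own profit: π_E = q_E(111 - q_E - (101 - q_E)/2) - 19q_E = (121/2 - (1/2)q_E)q_E - 19q_E.
Maximising: ∂π_E/∂q_E = 83/2 - q_E = 0, giving q_E = 83/2.
Then q_T = (101 - 83/2)/2 = 119/4.
Price P = 111 - 285/4 = 159/4.
Talus's profit: (159/4 - 10)·(119/4) - 774 = 1777/16.

111.06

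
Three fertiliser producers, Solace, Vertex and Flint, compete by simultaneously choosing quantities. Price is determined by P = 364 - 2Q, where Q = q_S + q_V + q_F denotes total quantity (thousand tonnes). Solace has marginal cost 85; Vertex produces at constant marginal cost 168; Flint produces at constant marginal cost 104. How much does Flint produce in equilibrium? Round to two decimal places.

38.13

Solace's profit: π_S = (364 - 2Q)q_S - (85q_S). Setting ∂π_S/∂q_S = 0: 279 - 4q_S - 2(q_V + q_F) = 0.
Vertex's profit: π_V = (364 - 2Q)q_V - (168q_V). Setting ∂π_V/∂q_V = 0: 196 - 4q_V - 2(q_S + q_F) = 0.
Flint's profit: π_F = (364 - 2Q)q_F - (104q_F). Setting ∂π_F/∂q_F = 0: 260 - 4q_F - 2(q_S + q_V) = 0.
Adding the 3 conditions: 735 − 4Q − 4Q = 0, i.e. Q = 735/8.
Back-substituting: q_S = (279 − 735/4)/2 = 381/8, q_V = (196 − 735/4)/2 = 49/8, q_F = (260 − 735/4)/2 = 305/8.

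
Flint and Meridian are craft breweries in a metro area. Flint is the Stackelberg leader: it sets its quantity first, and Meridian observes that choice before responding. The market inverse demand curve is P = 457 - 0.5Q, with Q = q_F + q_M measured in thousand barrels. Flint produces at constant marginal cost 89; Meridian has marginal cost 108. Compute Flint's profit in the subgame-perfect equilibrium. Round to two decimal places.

37442.25

The follower Meridian best-responds to any q_F: π_M = (457 - 0.5Q)q_M - 108q_M.
Setting the follower's marginal profit to zero, 349 - (1/2)q_F - q_M = 0, i.e. q_M = (349 - (1/2)q_F).
The leader anticipates this reaction. Substituting into P = 457 - 0.5Q gives P = 565/2 - (1/4)q_F, so π_F = (565/2 - (1/4)q_F)q_F - 89q_F.
The leader's first-order condition 387/2 - (1/2)q_F = 0 yields q_F = 387.
Then q_M = (349 - (1/2)·387) = 311/2.
Price P = 457 - (1/2)·(1085/2) = 743/4.
Flint's profit: (743/4 - 89)·387 = 37442.2500.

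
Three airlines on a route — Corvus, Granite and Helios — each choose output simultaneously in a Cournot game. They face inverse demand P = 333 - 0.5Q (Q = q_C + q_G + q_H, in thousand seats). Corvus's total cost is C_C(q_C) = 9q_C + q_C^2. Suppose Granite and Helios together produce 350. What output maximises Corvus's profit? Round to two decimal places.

49.67

With rivals' combined output fixed at 350, Corvus's profit is π_C = (333 - (1/2)·350 - (1/2)q_C)q_C - (9q_C + q_C²) = (158 - (1/2)q_C)q_C - (9q_C + q_C²).
∂π_C/∂q_C = 149 - 3q_C = 0, so q_C = 149/3.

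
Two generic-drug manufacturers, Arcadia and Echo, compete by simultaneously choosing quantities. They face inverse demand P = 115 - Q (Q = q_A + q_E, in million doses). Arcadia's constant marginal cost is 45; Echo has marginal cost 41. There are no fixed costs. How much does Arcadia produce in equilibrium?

22

Arcadia's profit: π_A = (115 - Q)q_A - (45q_A). Setting ∂π_A/∂q_A = 0: 70 - 2q_A - (q_E) = 0.
Echo's profit: π_E = (115 - Q)q_E - (41q_E). Setting ∂π_E/∂q_E = 0: 74 - 2q_E - (q_A) = 0.
Rearranging gives the reaction functions q_A = (70 - q_E)/2 and q_E = (74 - q_A)/2.
Solving the pair: q_A = 22, q_E = 26.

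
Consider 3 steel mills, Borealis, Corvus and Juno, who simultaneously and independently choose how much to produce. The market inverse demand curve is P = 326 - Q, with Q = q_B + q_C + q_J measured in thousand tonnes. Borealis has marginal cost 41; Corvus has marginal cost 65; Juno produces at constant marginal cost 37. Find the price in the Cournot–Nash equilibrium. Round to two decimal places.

117.25

Borealis's profit: π_B = (326 - Q)q_B - (41q_B). Setting ∂π_B/∂q_B = 0: 285 - 2q_B - (q_C + q_J) = 0.
Corvus's first-order condition: 261 - 2q_C - (q_B + q_J) = 0.
Juno's first-order condition: 289 - 2q_J - (q_B + q_C) = 0.
Adding the 3 conditions: 835 − 2Q − 2Q = 0, i.e. Q = 835/4.
Back-substituting: q_B = (285 − 835/4) = 305/4, q_C = (261 − 835/4) = 209/4, q_J = (289 − 835/4) = 321/4.
Total output Q = 835/4, so price P = 326 - 835/4 = 469/4.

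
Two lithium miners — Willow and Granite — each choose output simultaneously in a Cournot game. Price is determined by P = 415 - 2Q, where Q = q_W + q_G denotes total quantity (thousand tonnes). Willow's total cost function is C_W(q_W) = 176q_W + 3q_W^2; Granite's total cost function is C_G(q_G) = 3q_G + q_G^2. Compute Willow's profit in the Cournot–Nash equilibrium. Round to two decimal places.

Willow's profit: π_W = (415 - 2Q)q_W - (176q_W + 3q_W²). Setting ∂π_W/∂q_W = 0: 239 - 10q_W - 2(q_G) = 0.
Granite's profit: π_G = (415 - 2Q)q_G - (3q_G + q_G²). Setting ∂π_G/∂q_G = 0: 412 - 6q_G - 2(q_W) = 0.
So q_W = (239 - 2q_G)/10 and q_G = (412 - 2q_W)/6.
Substituting one into the other gives q_W = 305/28 and q_G = 1821/28.
Price P = 415 - 2·(1063/14) = 1842/7.
Willow's profit: (1842/7)·(305/28) - 176·(305/28) - 3(305/28)² = 593.2717.

593.27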